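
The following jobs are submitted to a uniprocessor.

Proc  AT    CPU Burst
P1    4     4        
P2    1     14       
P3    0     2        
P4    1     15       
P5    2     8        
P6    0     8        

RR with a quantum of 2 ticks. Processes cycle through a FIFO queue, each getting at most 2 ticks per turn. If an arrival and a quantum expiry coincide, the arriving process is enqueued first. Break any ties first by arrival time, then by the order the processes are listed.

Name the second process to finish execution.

Timeline: | P3 0-2 | P6 2-4 | P2 4-6 | P4 6-8 | P5 8-10 | P1 10-12 | P6 12-14 | P2 14-16 | P4 16-18 | P5 18-20 | P1 20-22 | P6 22-24 | P2 24-26 | P4 26-28 | P5 28-30 | P6 30-32 | P2 32-34 | P4 34-36 | P5 36-38 | P2 38-40 | P4 40-42 | P2 42-44 | P4 44-46 | P2 46-48 | P4 48-51 |
Completion: P1=22  P2=48  P3=2  P4=51  P5=38  P6=32
Finish order: P3 → P1 → P6 → P5 → P2 → P4

P1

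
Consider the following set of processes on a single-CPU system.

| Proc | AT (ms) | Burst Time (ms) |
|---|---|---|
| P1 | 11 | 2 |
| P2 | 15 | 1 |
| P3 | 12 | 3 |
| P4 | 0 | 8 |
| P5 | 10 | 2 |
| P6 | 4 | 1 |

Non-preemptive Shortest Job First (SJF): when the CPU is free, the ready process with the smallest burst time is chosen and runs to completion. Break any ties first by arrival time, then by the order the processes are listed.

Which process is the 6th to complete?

Gantt: | P4 0-8 | P6 8-9 | idle 9-10 | P5 10-12 | P1 12-14 | P3 14-17 | P2 17-18 |
Completion: P1=14  P2=18  P3=17  P4=8  P5=12  P6=9
Turnaround (C−A): P1=3  P2=3  P3=5  P4=8  P5=2  P6=5
Finish order: P4 → P6 → P5 → P1 → P3 → P2

P2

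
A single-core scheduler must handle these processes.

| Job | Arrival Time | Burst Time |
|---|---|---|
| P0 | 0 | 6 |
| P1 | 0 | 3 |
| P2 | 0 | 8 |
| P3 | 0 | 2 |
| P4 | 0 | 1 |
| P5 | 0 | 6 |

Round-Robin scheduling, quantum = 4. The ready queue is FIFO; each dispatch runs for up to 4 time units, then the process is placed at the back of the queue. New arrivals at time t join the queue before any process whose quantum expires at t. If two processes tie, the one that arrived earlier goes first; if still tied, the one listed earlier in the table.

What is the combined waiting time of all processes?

78

Timeline: | P0 0-4 | P1 4-7 | P2 7-11 | P3 11-13 | P4 13-14 | P5 14-18 | P0 18-20 | P2 20-24 | P5 24-26 |
Completion: P0=20  P1=7  P2=24  P3=13  P4=14  P5=26
Turnaround (C−A): P0=20  P1=7  P2=24  P3=13  P4=14  P5=26
Waiting = turnaround − burst: P0=14, P1=4, P2=16, P3=11, P4=13, P5=20
Total waiting = 14 + 4 + 16 + 11 + 13 + 20 = 78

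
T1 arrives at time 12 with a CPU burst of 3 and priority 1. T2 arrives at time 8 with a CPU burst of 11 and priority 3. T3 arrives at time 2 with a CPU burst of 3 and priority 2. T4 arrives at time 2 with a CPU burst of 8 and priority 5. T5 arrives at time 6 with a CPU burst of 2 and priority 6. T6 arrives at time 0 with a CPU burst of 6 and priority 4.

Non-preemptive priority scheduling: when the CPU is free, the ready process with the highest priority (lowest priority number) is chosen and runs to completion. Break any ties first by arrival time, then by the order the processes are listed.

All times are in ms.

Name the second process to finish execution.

T3

Gantt: | T6 0-6 | T3 6-9 | T2 9-20 | T1 20-23 | T4 23-31 | T5 31-33 |
Completion: T1=23  T2=20  T3=9  T4=31  T5=33  T6=6
Turnaround (C−A): T1=11  T2=12  T3=7  T4=29  T5=27  T6=6
Finish order: T6 → T3 → T2 → T1 → T4 → T5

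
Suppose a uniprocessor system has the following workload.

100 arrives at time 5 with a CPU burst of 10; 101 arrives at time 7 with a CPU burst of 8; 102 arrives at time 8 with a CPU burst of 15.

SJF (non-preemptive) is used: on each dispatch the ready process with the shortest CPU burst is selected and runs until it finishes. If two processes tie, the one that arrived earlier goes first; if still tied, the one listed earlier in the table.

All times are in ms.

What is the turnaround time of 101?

Schedule: | idle 0-5 | 100 5-15 | 101 15-23 | 102 23-38 |
Completion: 100=15  101=23  102=38
Turnaround(101) = completion − arrival = 23 − 7 = 16

16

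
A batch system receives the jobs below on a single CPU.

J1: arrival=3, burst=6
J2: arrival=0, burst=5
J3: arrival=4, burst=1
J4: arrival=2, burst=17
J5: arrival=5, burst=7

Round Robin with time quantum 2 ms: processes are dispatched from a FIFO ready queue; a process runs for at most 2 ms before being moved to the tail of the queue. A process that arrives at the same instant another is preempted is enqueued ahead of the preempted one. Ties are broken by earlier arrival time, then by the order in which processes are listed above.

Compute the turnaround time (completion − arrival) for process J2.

Timeline: | J2 0-2 | J4 2-4 | J2 4-6 | J1 6-8 | J3 8-9 | J4 9-11 | J5 11-13 | J2 13-14 | J1 14-16 | J4 16-18 | J5 18-20 | J1 20-22 | J4 22-24 | J5 24-26 | J4 26-28 | J5 28-29 | J4 29-36 |
Completion: J1=22  J2=14  J3=9  J4=36  J5=29
Turnaround (C−A): J1=19  J2=14  J3=5  J4=34  J5=24
Turnaround(J2) = completion − arrival = 14 − 0 = 14

14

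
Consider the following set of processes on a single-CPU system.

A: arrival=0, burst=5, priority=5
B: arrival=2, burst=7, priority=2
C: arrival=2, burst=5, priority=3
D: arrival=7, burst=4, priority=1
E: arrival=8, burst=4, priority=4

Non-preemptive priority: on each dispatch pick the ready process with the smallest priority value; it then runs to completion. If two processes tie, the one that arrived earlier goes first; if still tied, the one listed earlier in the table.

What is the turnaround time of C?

19

Timeline: | A 0-5 | B 5-12 | D 12-16 | C 16-21 | E 21-25 |
Completion: A=5  B=12  C=21  D=16  E=25
Turnaround(C) = completion − arrival = 21 − 2 = 19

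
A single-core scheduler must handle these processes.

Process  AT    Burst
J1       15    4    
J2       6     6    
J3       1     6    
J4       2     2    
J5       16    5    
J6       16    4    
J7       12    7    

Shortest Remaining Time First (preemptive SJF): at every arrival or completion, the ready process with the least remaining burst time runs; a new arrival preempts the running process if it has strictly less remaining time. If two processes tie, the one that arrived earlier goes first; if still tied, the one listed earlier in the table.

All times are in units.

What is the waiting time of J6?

3

Gantt: | idle 0-1 | J3 1-2 | J4 2-4 | J3 4-9 | J2 9-15 | J1 15-19 | J6 19-23 | J5 23-28 | J7 28-35 |
Completion: J1=19  J2=15  J3=9  J4=4  J5=28  J6=23  J7=35
Turnaround (C−A): J1=4  J2=9  J3=8  J4=2  J5=12  J6=7  J7=23
Waiting(J6) = turnaround − burst = 7 − 4 = 3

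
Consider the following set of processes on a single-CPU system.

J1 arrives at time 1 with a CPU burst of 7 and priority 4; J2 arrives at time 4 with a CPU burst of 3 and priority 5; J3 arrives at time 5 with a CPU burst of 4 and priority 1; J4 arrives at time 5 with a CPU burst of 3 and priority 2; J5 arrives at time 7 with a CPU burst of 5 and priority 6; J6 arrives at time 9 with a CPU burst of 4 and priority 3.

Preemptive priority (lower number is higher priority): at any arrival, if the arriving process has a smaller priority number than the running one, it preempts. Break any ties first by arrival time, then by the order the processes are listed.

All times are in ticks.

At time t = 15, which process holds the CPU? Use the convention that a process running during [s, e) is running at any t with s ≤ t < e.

Gantt: | idle 0-1 | J1 1-5 | J3 5-9 | J4 9-12 | J6 12-16 | J1 16-19 | J2 19-22 | J5 22-27 |
Completion: J1=19  J2=22  J3=9  J4=12  J5=27  J6=16
Turnaround (C−A): J1=18  J2=18  J3=4  J4=7  J5=20  J6=7

J6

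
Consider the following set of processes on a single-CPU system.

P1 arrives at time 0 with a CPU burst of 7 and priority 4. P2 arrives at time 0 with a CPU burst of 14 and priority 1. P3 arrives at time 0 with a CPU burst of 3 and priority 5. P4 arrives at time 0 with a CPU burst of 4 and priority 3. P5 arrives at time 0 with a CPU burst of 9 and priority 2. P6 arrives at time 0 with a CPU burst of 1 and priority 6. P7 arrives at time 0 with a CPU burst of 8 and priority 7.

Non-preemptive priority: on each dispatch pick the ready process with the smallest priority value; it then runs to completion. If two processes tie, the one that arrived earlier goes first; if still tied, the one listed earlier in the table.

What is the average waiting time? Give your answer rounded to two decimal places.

24.71

Gantt: | P2 0-14 | P5 14-23 | P4 23-27 | P1 27-34 | P3 34-37 | P6 37-38 | P7 38-46 |
Completion: P1=34  P2=14  P3=37  P4=27  P5=23  P6=38  P7=46
Waiting times: P1=27, P2=0, P3=34, P4=23, P5=14, P6=37, P7=38
Average waiting = (27+0+34+23+14+37+38) / 7 = 173/7 = 24.71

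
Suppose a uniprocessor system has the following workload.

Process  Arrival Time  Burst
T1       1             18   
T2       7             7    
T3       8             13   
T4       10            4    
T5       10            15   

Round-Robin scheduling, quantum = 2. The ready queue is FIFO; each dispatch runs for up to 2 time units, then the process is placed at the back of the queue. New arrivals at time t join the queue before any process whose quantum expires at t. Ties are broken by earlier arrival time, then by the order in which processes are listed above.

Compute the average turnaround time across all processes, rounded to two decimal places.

Timeline: | idle 0-1 | T1 1-7 | T2 7-9 | T1 9-11 | T3 11-13 | T2 13-15 | T4 15-17 | T5 17-19 | T1 19-21 | T3 21-23 | T2 23-25 | T4 25-27 | T5 27-29 | T1 29-31 | T3 31-33 | T2 33-34 | T5 34-36 | T1 36-38 | T3 38-40 | T5 40-42 | T1 42-44 | T3 44-46 | T5 46-48 | T1 48-50 | T3 50-52 | T5 52-54 | T3 54-55 | T5 55-58 |
Completion: T1=50  T2=34  T3=55  T4=27  T5=58
Turnaround (C−A): T1=49  T2=27  T3=47  T4=17  T5=48
Turnaround times: T1=49, T2=27, T3=47, T4=17, T5=48
Average turnaround = (49+27+47+17+48) / 5 = 188/5 = 37.60

37.60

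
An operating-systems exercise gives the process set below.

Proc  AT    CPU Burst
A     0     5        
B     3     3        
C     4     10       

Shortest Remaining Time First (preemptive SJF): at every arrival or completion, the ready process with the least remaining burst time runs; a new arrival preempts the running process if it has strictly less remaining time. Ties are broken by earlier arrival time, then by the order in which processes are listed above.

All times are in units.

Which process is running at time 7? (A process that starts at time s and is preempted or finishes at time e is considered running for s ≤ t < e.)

B

Timeline: | A 0-5 | B 5-8 | C 8-18 |
Completion: A=5  B=8  C=18
Turnaround (C−A): A=5  B=5  C=14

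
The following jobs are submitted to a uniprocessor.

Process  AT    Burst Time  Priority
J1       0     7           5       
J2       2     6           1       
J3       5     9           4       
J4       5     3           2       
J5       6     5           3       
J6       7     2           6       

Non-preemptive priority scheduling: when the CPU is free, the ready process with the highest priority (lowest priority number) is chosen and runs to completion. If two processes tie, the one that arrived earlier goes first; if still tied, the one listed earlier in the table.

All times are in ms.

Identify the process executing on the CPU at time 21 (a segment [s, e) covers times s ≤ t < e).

J3

Timeline: | J1 0-7 | J2 7-13 | J4 13-16 | J5 16-21 | J3 21-30 | J6 30-32 |
Completion: J1=7  J2=13  J3=30  J4=16  J5=21  J6=32
Turnaround (C−A): J1=7  J2=11  J3=25  J4=11  J5=15  J6=25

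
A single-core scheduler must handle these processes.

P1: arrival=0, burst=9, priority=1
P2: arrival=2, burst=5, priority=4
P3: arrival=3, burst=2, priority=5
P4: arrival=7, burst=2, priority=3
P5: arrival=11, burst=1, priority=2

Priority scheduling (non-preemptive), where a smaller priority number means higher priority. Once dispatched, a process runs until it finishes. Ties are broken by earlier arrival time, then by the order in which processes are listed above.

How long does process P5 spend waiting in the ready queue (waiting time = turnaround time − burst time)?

0

Schedule: | P1 0-9 | P4 9-11 | P5 11-12 | P2 12-17 | P3 17-19 |
Completion: P1=9  P2=17  P3=19  P4=11  P5=12
Waiting(P5) = turnaround − burst = 1 − 1 = 0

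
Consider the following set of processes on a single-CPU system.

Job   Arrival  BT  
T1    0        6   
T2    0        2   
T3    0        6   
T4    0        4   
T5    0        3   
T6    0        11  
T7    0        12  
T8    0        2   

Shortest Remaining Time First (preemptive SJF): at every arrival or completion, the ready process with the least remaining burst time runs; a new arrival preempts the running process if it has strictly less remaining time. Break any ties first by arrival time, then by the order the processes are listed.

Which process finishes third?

Gantt: | T2 0-2 | T8 2-4 | T5 4-7 | T4 7-11 | T1 11-17 | T3 17-23 | T6 23-34 | T7 34-46 |
Completion: T1=17  T2=2  T3=23  T4=11  T5=7  T6=34  T7=46  T8=4
Finish order: T2 → T8 → T5 → T4 → T1 → T3 → T6 → T7

T5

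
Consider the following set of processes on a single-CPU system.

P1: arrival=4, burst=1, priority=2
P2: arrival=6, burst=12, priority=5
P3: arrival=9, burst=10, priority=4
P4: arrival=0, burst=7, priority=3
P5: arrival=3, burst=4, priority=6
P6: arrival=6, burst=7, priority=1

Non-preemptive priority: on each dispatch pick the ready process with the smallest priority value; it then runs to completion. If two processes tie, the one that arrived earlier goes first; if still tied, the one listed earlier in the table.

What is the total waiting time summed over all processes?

Schedule: | P4 0-7 | P6 7-14 | P1 14-15 | P3 15-25 | P2 25-37 | P5 37-41 |
Completion: P1=15  P2=37  P3=25  P4=7  P5=41  P6=14
Turnaround (C−A): P1=11  P2=31  P3=16  P4=7  P5=38  P6=8
Waiting = turnaround − burst: P1=10, P2=19, P3=6, P4=0, P5=34, P6=1
Total waiting = 10 + 19 + 6 + 0 + 34 + 1 = 70

70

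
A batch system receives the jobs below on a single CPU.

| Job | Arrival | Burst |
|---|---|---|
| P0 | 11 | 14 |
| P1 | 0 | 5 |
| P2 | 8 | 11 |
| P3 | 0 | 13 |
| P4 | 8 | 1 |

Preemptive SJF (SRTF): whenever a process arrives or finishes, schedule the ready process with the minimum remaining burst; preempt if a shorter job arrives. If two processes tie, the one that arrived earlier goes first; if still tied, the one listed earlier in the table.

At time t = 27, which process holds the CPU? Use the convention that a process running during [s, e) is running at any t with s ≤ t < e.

Timeline: | P1 0-5 | P3 5-8 | P4 8-9 | P3 9-19 | P2 19-30 | P0 30-44 |
Completion: P0=44  P1=5  P2=30  P3=19  P4=9
Turnaround (C−A): P0=33  P1=5  P2=22  P3=19  P4=1

P2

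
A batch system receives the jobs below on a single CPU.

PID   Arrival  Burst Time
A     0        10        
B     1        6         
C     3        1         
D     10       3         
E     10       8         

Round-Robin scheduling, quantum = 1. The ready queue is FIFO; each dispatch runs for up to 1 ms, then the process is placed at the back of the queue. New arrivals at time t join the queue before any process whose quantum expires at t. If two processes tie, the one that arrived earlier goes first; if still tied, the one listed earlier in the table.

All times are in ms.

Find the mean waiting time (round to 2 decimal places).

8.00

Timeline: | A 0-1 | B 1-2 | A 2-3 | B 3-4 | C 4-5 | A 5-6 | B 6-7 | A 7-8 | B 8-9 | A 9-10 | B 10-11 | D 11-12 | E 12-13 | A 13-14 | B 14-15 | D 15-16 | E 16-17 | A 17-18 | D 18-19 | E 19-20 | A 20-21 | E 21-22 | A 22-23 | E 23-24 | A 24-25 | E 25-28 |
Completion: A=25  B=15  C=5  D=19  E=28
Waiting times: A=15, B=8, C=1, D=6, E=10
Average waiting = (15+8+1+6+10) / 5 = 40/5 = 8.00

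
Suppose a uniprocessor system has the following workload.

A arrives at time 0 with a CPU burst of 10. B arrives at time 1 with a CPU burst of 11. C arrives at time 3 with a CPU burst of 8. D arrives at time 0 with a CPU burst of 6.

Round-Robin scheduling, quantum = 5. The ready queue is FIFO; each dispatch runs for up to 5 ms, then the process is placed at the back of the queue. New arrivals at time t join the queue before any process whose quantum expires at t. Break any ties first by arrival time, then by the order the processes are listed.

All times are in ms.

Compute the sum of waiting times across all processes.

81

Timeline: | A 0-5 | D 5-10 | B 10-15 | C 15-20 | A 20-25 | D 25-26 | B 26-31 | C 31-34 | B 34-35 |
Completion: A=25  B=35  C=34  D=26
Turnaround (C−A): A=25  B=34  C=31  D=26
Waiting = turnaround − burst: A=15, B=23, C=23, D=20
Total waiting = 15 + 23 + 23 + 20 = 81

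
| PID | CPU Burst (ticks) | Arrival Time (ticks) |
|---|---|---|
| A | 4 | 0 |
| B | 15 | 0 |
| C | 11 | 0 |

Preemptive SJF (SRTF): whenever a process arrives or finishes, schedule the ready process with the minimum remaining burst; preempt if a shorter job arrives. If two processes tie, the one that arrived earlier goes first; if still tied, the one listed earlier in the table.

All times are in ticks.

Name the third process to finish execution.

B

Gantt: | A 0-4 | C 4-15 | B 15-30 |
Completion: A=4  B=30  C=15
Turnaround (C−A): A=4  B=30  C=15
Finish order: A → C → B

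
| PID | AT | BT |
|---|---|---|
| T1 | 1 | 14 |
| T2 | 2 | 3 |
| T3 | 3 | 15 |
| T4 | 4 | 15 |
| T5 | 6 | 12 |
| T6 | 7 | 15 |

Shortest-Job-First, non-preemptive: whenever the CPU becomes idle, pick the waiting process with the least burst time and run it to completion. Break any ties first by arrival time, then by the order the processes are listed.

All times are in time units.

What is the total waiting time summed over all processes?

Schedule: | idle 0-1 | T1 1-15 | T2 15-18 | T5 18-30 | T3 30-45 | T4 45-60 | T6 60-75 |
Completion: T1=15  T2=18  T3=45  T4=60  T5=30  T6=75
Waiting = turnaround − burst: T1=0, T2=13, T3=27, T4=41, T5=12, T6=53
Total waiting = 0 + 13 + 27 + 41 + 12 + 53 = 146

146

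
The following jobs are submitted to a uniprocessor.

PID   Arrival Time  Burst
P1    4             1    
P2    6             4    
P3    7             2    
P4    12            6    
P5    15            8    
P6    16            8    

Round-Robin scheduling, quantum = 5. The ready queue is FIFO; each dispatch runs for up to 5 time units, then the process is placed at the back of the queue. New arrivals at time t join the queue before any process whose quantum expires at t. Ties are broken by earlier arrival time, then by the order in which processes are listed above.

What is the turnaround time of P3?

Timeline: | idle 0-4 | P1 4-5 | idle 5-6 | P2 6-10 | P3 10-12 | P4 12-17 | P5 17-22 | P6 22-27 | P4 27-28 | P5 28-31 | P6 31-34 |
Completion: P1=5  P2=10  P3=12  P4=28  P5=31  P6=34
Turnaround (C−A): P1=1  P2=4  P3=5  P4=16  P5=16  P6=18
Turnaround(P3) = completion − arrival = 12 − 7 = 5

5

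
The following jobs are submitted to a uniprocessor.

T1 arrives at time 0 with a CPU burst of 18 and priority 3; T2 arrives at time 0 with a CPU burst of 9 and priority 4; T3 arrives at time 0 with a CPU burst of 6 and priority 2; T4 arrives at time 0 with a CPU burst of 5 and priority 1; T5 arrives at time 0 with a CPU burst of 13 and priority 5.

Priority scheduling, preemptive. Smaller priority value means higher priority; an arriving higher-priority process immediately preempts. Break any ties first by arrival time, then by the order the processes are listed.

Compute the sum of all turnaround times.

Gantt: | T4 0-5 | T3 5-11 | T1 11-29 | T2 29-38 | T5 38-51 |
Completion: T1=29  T2=38  T3=11  T4=5  T5=51
Turnaround (C−A): T1=29  T2=38  T3=11  T4=5  T5=51
Turnaround = completion − arrival: T1=29, T2=38, T3=11, T4=5, T5=51
Total turnaround = 29 + 38 + 11 + 5 + 51 = 134

134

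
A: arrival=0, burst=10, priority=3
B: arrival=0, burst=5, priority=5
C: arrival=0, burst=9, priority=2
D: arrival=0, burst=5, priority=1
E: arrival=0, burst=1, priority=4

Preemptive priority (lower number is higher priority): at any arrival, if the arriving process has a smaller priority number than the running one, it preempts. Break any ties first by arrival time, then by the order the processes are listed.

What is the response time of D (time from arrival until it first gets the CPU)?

Schedule: | D 0-5 | C 5-14 | A 14-24 | E 24-25 | B 25-30 |
Completion: A=24  B=30  C=14  D=5  E=25
Turnaround (C−A): A=24  B=30  C=14  D=5  E=25
Response(D) = first start − arrival = 0 − 0 = 0

0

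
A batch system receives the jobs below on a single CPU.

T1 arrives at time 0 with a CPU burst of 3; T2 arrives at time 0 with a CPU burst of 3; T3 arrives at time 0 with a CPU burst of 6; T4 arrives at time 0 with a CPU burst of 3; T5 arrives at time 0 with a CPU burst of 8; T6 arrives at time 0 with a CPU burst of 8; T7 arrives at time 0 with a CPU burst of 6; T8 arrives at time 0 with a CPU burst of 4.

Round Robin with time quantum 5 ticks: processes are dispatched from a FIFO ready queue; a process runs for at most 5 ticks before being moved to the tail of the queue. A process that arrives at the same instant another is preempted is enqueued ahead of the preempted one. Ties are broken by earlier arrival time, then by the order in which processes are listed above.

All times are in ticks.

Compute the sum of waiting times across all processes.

167

Timeline: | T1 0-3 | T2 3-6 | T3 6-11 | T4 11-14 | T5 14-19 | T6 19-24 | T7 24-29 | T8 29-33 | T3 33-34 | T5 34-37 | T6 37-40 | T7 40-41 |
Completion: T1=3  T2=6  T3=34  T4=14  T5=37  T6=40  T7=41  T8=33
Turnaround (C−A): T1=3  T2=6  T3=34  T4=14  T5=37  T6=40  T7=41  T8=33
Waiting = turnaround − burst: T1=0, T2=3, T3=28, T4=11, T5=29, T6=32, T7=35, T8=29
Total waiting = 0 + 3 + 28 + 11 + 29 + 32 + 35 + 29 = 167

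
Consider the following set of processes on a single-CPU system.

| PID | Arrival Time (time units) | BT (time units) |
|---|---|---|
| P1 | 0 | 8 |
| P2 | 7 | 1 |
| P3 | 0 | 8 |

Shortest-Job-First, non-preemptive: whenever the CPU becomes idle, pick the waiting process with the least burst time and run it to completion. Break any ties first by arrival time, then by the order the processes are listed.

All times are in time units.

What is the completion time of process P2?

9

Timeline: | P1 0-8 | P2 8-9 | P3 9-17 |
Completion: P1=8  P2=9  P3=17
Turnaround (C−A): P1=8  P2=2  P3=17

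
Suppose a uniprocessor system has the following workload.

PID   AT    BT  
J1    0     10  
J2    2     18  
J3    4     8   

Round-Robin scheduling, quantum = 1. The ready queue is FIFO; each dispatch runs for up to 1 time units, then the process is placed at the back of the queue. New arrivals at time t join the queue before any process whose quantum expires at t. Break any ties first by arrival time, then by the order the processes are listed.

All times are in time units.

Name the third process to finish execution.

Gantt: | J1 0-2 | J2 2-3 | J1 3-4 | J2 4-5 | J3 5-6 | J1 6-7 | J2 7-8 | J3 8-9 | J1 9-10 | J2 10-11 | J3 11-12 | J1 12-13 | J2 13-14 | J3 14-15 | J1 15-16 | J2 16-17 | J3 17-18 | J1 18-19 | J2 19-20 | J3 20-21 | J1 21-22 | J2 22-23 | J3 23-24 | J1 24-25 | J2 25-26 | J3 26-27 | J2 27-36 |
Completion: J1=25  J2=36  J3=27
Finish order: J1 → J3 → J2

J2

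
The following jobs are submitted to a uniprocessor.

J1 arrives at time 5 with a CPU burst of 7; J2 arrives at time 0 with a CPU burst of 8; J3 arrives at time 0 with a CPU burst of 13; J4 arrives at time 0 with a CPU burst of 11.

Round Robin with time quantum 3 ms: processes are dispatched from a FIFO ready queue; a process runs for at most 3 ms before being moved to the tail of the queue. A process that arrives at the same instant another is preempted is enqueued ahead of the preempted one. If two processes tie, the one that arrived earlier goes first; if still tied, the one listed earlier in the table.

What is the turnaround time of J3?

39

Timeline: | J2 0-3 | J3 3-6 | J4 6-9 | J2 9-12 | J1 12-15 | J3 15-18 | J4 18-21 | J2 21-23 | J1 23-26 | J3 26-29 | J4 29-32 | J1 32-33 | J3 33-36 | J4 36-38 | J3 38-39 |
Completion: J1=33  J2=23  J3=39  J4=38
Turnaround(J3) = completion − arrival = 39 − 0 = 39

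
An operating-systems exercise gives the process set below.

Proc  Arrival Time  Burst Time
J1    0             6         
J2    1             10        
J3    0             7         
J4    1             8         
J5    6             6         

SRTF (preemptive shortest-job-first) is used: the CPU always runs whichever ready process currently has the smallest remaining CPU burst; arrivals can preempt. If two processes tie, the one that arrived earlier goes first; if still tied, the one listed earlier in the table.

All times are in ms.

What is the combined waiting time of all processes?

56

Gantt: | J1 0-6 | J5 6-12 | J3 12-19 | J4 19-27 | J2 27-37 |
Completion: J1=6  J2=37  J3=19  J4=27  J5=12
Turnaround (C−A): J1=6  J2=36  J3=19  J4=26  J5=6
Waiting = turnaround − burst: J1=0, J2=26, J3=12, J4=18, J5=0
Total waiting = 0 + 26 + 12 + 18 + 0 = 56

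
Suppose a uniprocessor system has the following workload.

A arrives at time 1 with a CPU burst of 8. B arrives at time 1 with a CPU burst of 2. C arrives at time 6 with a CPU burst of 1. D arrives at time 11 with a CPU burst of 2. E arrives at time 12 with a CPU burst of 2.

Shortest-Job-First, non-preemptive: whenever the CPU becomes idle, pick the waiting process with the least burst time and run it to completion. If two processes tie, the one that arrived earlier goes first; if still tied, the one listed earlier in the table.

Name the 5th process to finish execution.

E

Gantt: | idle 0-1 | B 1-3 | A 3-11 | C 11-12 | D 12-14 | E 14-16 |
Completion: A=11  B=3  C=12  D=14  E=16
Turnaround (C−A): A=10  B=2  C=6  D=3  E=4
Finish order: B → A → C → D → E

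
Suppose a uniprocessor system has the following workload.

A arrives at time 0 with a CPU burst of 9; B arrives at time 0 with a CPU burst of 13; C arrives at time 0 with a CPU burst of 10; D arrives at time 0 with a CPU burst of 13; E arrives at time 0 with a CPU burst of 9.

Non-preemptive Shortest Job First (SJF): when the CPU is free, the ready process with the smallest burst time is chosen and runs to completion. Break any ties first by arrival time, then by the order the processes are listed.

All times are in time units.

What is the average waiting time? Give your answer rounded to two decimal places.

Gantt: | A 0-9 | E 9-18 | C 18-28 | B 28-41 | D 41-54 |
Completion: A=9  B=41  C=28  D=54  E=18
Waiting times: A=0, B=28, C=18, D=41, E=9
Average waiting = (0+28+18+41+9) / 5 = 96/5 = 19.20

19.20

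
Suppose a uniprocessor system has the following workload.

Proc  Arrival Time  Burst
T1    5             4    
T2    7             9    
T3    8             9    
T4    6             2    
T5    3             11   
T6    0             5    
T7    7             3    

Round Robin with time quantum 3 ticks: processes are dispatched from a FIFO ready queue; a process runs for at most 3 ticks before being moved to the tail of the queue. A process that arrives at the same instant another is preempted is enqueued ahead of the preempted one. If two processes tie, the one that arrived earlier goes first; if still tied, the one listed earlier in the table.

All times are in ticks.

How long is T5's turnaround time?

Timeline: | T6 0-3 | T5 3-6 | T6 6-8 | T1 8-11 | T4 11-13 | T5 13-16 | T2 16-19 | T7 19-22 | T3 22-25 | T1 25-26 | T5 26-29 | T2 29-32 | T3 32-35 | T5 35-37 | T2 37-40 | T3 40-43 |
Completion: T1=26  T2=40  T3=43  T4=13  T5=37  T6=8  T7=22
Turnaround (C−A): T1=21  T2=33  T3=35  T4=7  T5=34  T6=8  T7=15
Turnaround(T5) = completion − arrival = 37 − 3 = 34

34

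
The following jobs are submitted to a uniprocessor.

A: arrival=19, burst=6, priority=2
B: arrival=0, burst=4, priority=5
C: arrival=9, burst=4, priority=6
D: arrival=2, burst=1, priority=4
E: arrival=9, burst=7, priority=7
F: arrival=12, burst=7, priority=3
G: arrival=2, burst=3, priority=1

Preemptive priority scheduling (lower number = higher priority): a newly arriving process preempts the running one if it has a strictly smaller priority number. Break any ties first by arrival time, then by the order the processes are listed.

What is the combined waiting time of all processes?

37

Schedule: | B 0-2 | G 2-5 | D 5-6 | B 6-8 | idle 8-9 | C 9-12 | F 12-19 | A 19-25 | C 25-26 | E 26-33 |
Completion: A=25  B=8  C=26  D=6  E=33  F=19  G=5
Turnaround (C−A): A=6  B=8  C=17  D=4  E=24  F=7  G=3
Waiting = turnaround − burst: A=0, B=4, C=13, D=3, E=17, F=0, G=0
Total waiting = 0 + 4 + 13 + 3 + 17 + 0 + 0 = 37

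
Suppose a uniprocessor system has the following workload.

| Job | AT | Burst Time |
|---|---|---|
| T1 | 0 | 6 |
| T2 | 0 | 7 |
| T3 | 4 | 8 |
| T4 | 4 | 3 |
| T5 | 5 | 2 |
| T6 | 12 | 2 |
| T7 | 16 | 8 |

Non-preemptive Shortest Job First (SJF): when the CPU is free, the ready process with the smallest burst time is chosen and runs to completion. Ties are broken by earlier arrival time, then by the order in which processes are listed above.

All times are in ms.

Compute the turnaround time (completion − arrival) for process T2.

18

Timeline: | T1 0-6 | T5 6-8 | T4 8-11 | T2 11-18 | T6 18-20 | T3 20-28 | T7 28-36 |
Completion: T1=6  T2=18  T3=28  T4=11  T5=8  T6=20  T7=36
Turnaround(T2) = completion − arrival = 18 − 0 = 18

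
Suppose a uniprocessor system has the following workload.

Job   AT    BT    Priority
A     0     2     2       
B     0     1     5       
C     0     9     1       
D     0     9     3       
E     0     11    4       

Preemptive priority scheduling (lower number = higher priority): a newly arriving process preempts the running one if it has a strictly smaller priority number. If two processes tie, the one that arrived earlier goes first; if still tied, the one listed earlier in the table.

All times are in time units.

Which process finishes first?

Timeline: | C 0-9 | A 9-11 | D 11-20 | E 20-31 | B 31-32 |
Completion: A=11  B=32  C=9  D=20  E=31
Turnaround (C−A): A=11  B=32  C=9  D=20  E=31
Finish order: C → A → D → E → B

C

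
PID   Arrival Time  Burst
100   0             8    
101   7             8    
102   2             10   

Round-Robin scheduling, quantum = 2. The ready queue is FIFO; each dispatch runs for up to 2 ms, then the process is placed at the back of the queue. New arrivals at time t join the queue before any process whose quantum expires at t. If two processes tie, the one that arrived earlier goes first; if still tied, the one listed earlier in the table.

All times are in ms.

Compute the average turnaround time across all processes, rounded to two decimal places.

19.00

Schedule: | 100 0-2 | 102 2-4 | 100 4-6 | 102 6-8 | 100 8-10 | 101 10-12 | 102 12-14 | 100 14-16 | 101 16-18 | 102 18-20 | 101 20-22 | 102 22-24 | 101 24-26 |
Completion: 100=16  101=26  102=24
Turnaround (C−A): 100=16  101=19  102=22
Turnaround times: 100=16, 101=19, 102=22
Average turnaround = (16+19+22) / 3 = 57/3 = 19.00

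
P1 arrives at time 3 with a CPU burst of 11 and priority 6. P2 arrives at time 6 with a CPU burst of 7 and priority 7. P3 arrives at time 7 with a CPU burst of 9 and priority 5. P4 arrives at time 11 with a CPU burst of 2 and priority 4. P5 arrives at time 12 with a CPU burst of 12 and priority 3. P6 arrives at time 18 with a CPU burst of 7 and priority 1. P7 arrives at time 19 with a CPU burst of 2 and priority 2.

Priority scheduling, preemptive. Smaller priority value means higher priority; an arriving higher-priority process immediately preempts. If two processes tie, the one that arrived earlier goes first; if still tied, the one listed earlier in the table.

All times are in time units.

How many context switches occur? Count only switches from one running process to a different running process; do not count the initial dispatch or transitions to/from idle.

Gantt: | idle 0-3 | P1 3-7 | P3 7-11 | P4 11-12 | P5 12-18 | P6 18-25 | P7 25-27 | P5 27-33 | P4 33-34 | P3 34-39 | P1 39-46 | P2 46-53 |
Completion: P1=46  P2=53  P3=39  P4=34  P5=33  P6=25  P7=27
Turnaround (C−A): P1=43  P2=47  P3=32  P4=23  P5=21  P6=7  P7=8

10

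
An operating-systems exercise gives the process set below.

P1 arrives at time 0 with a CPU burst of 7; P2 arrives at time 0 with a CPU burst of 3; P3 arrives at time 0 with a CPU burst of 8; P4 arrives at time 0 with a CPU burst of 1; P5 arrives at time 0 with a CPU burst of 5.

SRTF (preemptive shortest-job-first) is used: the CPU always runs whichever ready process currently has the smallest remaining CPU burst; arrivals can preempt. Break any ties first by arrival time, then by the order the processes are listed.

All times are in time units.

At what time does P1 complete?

Schedule: | P4 0-1 | P2 1-4 | P5 4-9 | P1 9-16 | P3 16-24 |
Completion: P1=16  P2=4  P3=24  P4=1  P5=9

16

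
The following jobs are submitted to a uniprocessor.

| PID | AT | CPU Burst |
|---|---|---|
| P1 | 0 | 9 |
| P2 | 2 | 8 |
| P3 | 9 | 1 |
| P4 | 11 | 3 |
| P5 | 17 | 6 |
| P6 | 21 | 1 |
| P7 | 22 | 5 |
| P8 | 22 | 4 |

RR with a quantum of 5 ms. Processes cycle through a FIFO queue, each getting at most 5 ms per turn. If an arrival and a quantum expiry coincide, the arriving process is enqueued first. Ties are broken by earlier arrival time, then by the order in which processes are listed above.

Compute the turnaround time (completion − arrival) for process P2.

Schedule: | P1 0-5 | P2 5-10 | P1 10-14 | P3 14-15 | P2 15-18 | P4 18-21 | P5 21-26 | P6 26-27 | P7 27-32 | P8 32-36 | P5 36-37 |
Completion: P1=14  P2=18  P3=15  P4=21  P5=37  P6=27  P7=32  P8=36
Turnaround (C−A): P1=14  P2=16  P3=6  P4=10  P5=20  P6=6  P7=10  P8=14
Turnaround(P2) = completion − arrival = 18 − 2 = 16

16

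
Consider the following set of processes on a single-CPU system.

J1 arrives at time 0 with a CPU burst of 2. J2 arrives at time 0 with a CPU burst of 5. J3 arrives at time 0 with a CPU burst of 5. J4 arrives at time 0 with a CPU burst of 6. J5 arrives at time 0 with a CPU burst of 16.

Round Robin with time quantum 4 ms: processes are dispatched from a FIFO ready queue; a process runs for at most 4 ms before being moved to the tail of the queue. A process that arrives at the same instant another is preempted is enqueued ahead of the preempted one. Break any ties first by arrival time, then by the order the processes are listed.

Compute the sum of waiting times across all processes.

63

Gantt: | J1 0-2 | J2 2-6 | J3 6-10 | J4 10-14 | J5 14-18 | J2 18-19 | J3 19-20 | J4 20-22 | J5 22-34 |
Completion: J1=2  J2=19  J3=20  J4=22  J5=34
Turnaround (C−A): J1=2  J2=19  J3=20  J4=22  J5=34
Waiting = turnaround − burst: J1=0, J2=14, J3=15, J4=16, J5=18
Total waiting = 0 + 14 + 15 + 16 + 18 = 63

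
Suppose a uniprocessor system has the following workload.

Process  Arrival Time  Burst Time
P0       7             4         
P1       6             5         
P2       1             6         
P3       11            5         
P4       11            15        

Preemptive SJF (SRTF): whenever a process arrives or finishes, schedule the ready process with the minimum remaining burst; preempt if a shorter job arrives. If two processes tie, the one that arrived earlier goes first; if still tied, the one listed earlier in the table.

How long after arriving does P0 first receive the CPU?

0

Schedule: | idle 0-1 | P2 1-7 | P0 7-11 | P1 11-16 | P3 16-21 | P4 21-36 |
Completion: P0=11  P1=16  P2=7  P3=21  P4=36
Response(P0) = first start − arrival = 7 − 7 = 0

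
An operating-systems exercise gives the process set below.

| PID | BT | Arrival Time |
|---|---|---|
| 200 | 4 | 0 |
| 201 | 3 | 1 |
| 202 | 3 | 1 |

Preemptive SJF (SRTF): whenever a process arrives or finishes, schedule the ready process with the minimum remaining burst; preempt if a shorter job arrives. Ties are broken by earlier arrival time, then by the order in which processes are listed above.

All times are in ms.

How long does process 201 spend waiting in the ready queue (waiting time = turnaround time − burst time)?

Schedule: | 200 0-4 | 201 4-7 | 202 7-10 |
Completion: 200=4  201=7  202=10
Turnaround (C−A): 200=4  201=6  202=9
Waiting(201) = turnaround − burst = 6 − 3 = 3

3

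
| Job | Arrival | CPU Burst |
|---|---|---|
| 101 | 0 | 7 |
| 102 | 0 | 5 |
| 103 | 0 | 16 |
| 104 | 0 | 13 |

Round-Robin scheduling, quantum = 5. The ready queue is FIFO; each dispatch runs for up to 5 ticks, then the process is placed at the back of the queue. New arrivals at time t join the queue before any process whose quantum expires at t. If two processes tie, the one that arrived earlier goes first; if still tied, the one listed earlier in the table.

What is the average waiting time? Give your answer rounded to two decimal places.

18.00

Schedule: | 101 0-5 | 102 5-10 | 103 10-15 | 104 15-20 | 101 20-22 | 103 22-27 | 104 27-32 | 103 32-37 | 104 37-40 | 103 40-41 |
Completion: 101=22  102=10  103=41  104=40
Turnaround (C−A): 101=22  102=10  103=41  104=40
Waiting times: 101=15, 102=5, 103=25, 104=27
Average waiting = (15+5+25+27) / 4 = 72/4 = 18.00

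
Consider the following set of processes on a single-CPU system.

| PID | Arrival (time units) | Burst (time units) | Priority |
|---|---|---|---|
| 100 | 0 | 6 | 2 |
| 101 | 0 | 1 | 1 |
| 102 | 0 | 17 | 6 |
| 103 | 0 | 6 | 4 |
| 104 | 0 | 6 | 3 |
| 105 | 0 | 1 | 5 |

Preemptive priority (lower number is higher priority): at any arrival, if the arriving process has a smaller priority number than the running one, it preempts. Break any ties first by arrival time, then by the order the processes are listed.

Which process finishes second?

100

Schedule: | 101 0-1 | 100 1-7 | 104 7-13 | 103 13-19 | 105 19-20 | 102 20-37 |
Completion: 100=7  101=1  102=37  103=19  104=13  105=20
Turnaround (C−A): 100=7  101=1  102=37  103=19  104=13  105=20
Finish order: 101 → 100 → 104 → 103 → 105 → 102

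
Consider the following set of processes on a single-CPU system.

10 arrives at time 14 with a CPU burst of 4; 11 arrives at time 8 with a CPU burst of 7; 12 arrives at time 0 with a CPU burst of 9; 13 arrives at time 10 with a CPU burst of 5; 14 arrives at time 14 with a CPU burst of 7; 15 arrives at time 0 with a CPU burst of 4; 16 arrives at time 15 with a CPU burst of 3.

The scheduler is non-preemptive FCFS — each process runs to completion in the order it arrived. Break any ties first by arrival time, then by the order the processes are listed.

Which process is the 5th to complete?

10

Schedule: | 12 0-9 | 15 9-13 | 11 13-20 | 13 20-25 | 10 25-29 | 14 29-36 | 16 36-39 |
Completion: 10=29  11=20  12=9  13=25  14=36  15=13  16=39
Finish order: 12 → 15 → 11 → 13 → 10 → 14 → 16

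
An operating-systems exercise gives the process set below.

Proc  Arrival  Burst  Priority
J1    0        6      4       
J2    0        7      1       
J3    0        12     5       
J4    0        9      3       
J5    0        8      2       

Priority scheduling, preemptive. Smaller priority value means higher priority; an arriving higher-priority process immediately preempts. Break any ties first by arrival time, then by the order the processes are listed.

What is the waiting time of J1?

24

Schedule: | J2 0-7 | J5 7-15 | J4 15-24 | J1 24-30 | J3 30-42 |
Completion: J1=30  J2=7  J3=42  J4=24  J5=15
Turnaround (C−A): J1=30  J2=7  J3=42  J4=24  J5=15
Waiting(J1) = turnaround − burst = 30 − 6 = 24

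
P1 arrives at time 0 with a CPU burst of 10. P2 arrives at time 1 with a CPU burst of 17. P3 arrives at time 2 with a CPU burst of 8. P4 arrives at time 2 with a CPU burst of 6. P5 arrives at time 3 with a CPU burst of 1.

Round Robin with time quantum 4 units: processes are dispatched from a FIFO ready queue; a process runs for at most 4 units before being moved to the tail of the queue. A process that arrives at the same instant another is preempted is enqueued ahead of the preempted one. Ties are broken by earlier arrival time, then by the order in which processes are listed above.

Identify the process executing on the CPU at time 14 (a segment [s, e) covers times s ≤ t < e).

P4

Schedule: | P1 0-4 | P2 4-8 | P3 8-12 | P4 12-16 | P5 16-17 | P1 17-21 | P2 21-25 | P3 25-29 | P4 29-31 | P1 31-33 | P2 33-42 |
Completion: P1=33  P2=42  P3=29  P4=31  P5=17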